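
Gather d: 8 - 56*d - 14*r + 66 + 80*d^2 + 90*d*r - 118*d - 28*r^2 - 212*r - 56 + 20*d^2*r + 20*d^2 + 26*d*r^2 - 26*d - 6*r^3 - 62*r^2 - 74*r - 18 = d^2*(20*r + 100) + d*(26*r^2 + 90*r - 200) - 6*r^3 - 90*r^2 - 300*r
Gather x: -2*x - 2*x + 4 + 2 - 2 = 4 - 4*x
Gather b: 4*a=4*a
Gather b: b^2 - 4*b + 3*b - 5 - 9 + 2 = b^2 - b - 12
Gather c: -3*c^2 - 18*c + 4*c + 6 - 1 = -3*c^2 - 14*c + 5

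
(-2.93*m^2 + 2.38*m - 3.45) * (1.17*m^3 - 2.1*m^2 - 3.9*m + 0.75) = -3.4281*m^5 + 8.9376*m^4 + 2.3925*m^3 - 4.2345*m^2 + 15.24*m - 2.5875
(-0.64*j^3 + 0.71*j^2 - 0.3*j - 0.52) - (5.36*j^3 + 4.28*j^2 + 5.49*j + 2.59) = -6.0*j^3 - 3.57*j^2 - 5.79*j - 3.11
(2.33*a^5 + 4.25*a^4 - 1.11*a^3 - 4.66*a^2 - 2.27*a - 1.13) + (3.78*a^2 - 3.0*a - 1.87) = 2.33*a^5 + 4.25*a^4 - 1.11*a^3 - 0.88*a^2 - 5.27*a - 3.0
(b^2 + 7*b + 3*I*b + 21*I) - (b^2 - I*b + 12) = 7*b + 4*I*b - 12 + 21*I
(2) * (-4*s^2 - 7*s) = -8*s^2 - 14*s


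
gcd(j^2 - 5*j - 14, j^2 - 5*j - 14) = j^2 - 5*j - 14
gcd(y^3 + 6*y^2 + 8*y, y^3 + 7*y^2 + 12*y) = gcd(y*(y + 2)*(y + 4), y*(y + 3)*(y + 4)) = y^2 + 4*y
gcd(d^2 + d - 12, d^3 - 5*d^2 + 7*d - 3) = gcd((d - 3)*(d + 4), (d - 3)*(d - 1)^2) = d - 3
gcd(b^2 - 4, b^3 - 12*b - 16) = b + 2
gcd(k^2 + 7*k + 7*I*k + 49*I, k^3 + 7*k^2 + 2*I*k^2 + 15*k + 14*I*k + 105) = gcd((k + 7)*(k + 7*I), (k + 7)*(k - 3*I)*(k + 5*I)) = k + 7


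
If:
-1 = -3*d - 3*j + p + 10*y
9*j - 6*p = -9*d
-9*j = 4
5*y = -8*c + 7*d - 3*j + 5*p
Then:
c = 275*y/24 + 127/72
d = 20*y/3 + 10/9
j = -4/9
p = 10*y + 1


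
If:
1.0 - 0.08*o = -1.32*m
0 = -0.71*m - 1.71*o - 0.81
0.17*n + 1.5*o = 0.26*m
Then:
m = -0.77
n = 0.20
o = -0.16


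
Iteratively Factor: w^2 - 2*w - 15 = (w + 3)*(w - 5)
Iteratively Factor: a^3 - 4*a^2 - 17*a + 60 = (a - 3)*(a^2 - a - 20) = (a - 5)*(a - 3)*(a + 4)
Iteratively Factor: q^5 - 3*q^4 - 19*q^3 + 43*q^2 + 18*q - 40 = (q - 2)*(q^4 - q^3 - 21*q^2 + q + 20) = (q - 2)*(q + 1)*(q^3 - 2*q^2 - 19*q + 20) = (q - 2)*(q - 1)*(q + 1)*(q^2 - q - 20) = (q - 5)*(q - 2)*(q - 1)*(q + 1)*(q + 4)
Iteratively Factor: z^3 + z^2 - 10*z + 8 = (z - 1)*(z^2 + 2*z - 8) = (z - 2)*(z - 1)*(z + 4)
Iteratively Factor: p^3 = (p)*(p^2) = p^2*(p)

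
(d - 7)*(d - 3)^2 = d^3 - 13*d^2 + 51*d - 63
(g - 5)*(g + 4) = g^2 - g - 20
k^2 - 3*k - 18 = (k - 6)*(k + 3)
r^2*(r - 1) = r^3 - r^2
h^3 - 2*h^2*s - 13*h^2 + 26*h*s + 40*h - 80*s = (h - 8)*(h - 5)*(h - 2*s)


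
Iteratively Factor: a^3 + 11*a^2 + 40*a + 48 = (a + 4)*(a^2 + 7*a + 12) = (a + 4)^2*(a + 3)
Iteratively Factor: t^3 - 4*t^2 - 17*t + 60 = (t + 4)*(t^2 - 8*t + 15) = (t - 5)*(t + 4)*(t - 3)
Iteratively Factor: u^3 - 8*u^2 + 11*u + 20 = (u + 1)*(u^2 - 9*u + 20) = (u - 5)*(u + 1)*(u - 4)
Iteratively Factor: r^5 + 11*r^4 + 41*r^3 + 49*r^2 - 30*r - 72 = (r + 4)*(r^4 + 7*r^3 + 13*r^2 - 3*r - 18) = (r - 1)*(r + 4)*(r^3 + 8*r^2 + 21*r + 18) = (r - 1)*(r + 3)*(r + 4)*(r^2 + 5*r + 6) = (r - 1)*(r + 2)*(r + 3)*(r + 4)*(r + 3)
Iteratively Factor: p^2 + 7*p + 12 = (p + 4)*(p + 3)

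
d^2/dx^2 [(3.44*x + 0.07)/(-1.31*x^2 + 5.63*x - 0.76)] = (-(2.62*x - 5.63)*(3.44*x + 0.07)*(5.24*x - 11.26) + (27.0384*x - 38.551)*(1.31*x^2 - 5.63*x + 0.76))/(1.31*x^2 - 5.63*x + 0.76)^3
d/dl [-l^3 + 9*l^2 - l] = -3*l^2 + 18*l - 1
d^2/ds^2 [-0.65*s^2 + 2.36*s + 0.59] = -1.30000000000000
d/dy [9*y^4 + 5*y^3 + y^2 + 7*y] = 36*y^3 + 15*y^2 + 2*y + 7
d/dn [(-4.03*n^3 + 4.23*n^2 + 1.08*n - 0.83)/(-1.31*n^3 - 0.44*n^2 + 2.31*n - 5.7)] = (7.3145*n^4 - 15.789*n^3 + 75.8976*n^2 - 48.9524*n - 4.2387)/(1.7161*n^6 + 1.1528*n^5 - 5.8586*n^4 + 12.9012*n^3 + 10.3521*n^2 - 26.334*n + 32.49)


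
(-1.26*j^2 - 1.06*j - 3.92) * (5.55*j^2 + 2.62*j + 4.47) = -6.993*j^4 - 9.1842*j^3 - 30.1654*j^2 - 15.0086*j - 17.5224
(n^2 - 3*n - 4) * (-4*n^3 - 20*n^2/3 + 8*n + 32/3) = -4*n^5 + 16*n^4/3 + 44*n^3 + 40*n^2/3 - 64*n - 128/3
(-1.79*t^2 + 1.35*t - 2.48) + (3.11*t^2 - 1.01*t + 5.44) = 1.32*t^2 + 0.34*t + 2.96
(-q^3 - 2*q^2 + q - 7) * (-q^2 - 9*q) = q^5 + 11*q^4 + 17*q^3 - 2*q^2 + 63*q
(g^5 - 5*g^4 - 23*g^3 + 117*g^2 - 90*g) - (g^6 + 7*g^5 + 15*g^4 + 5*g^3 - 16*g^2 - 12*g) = -g^6 - 6*g^5 - 20*g^4 - 28*g^3 + 133*g^2 - 78*g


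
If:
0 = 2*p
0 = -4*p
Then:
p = 0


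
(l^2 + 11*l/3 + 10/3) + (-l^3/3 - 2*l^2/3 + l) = -l^3/3 + l^2/3 + 14*l/3 + 10/3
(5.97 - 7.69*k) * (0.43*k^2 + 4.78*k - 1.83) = -3.3067*k^3 - 34.1911*k^2 + 42.6093*k - 10.9251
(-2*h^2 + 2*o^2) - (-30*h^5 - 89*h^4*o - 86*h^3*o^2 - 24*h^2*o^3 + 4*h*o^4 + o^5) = 30*h^5 + 89*h^4*o + 86*h^3*o^2 + 24*h^2*o^3 - 2*h^2 - 4*h*o^4 - o^5 + 2*o^2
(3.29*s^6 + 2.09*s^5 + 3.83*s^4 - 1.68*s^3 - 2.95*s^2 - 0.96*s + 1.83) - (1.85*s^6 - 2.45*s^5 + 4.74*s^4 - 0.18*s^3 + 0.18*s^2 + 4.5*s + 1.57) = 1.44*s^6 + 4.54*s^5 - 0.91*s^4 - 1.5*s^3 - 3.13*s^2 - 5.46*s + 0.26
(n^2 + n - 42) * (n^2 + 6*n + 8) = n^4 + 7*n^3 - 28*n^2 - 244*n - 336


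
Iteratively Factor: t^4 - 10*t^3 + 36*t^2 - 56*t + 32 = (t - 2)*(t^3 - 8*t^2 + 20*t - 16) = (t - 4)*(t - 2)*(t^2 - 4*t + 4) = (t - 4)*(t - 2)^2*(t - 2)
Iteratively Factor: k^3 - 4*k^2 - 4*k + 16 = (k - 2)*(k^2 - 2*k - 8) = (k - 2)*(k + 2)*(k - 4)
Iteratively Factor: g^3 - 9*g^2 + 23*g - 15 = (g - 1)*(g^2 - 8*g + 15) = (g - 3)*(g - 1)*(g - 5)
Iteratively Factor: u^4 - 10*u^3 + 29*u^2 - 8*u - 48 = (u - 4)*(u^3 - 6*u^2 + 5*u + 12) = (u - 4)*(u + 1)*(u^2 - 7*u + 12) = (u - 4)^2*(u + 1)*(u - 3)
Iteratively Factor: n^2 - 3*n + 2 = (n - 1)*(n - 2)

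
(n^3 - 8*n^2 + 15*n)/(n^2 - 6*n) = (n^2 - 8*n + 15)/(n - 6)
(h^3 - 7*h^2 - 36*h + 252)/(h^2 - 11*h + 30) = (h^2 - h - 42)/(h - 5)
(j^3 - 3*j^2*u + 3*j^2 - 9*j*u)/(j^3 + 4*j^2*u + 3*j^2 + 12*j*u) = (j - 3*u)/(j + 4*u)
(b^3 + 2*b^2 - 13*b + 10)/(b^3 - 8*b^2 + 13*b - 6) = (b^2 + 3*b - 10)/(b^2 - 7*b + 6)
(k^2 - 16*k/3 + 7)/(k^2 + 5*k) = (k^2 - 16*k/3 + 7)/(k*(k + 5))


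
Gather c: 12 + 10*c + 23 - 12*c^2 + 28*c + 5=-12*c^2 + 38*c + 40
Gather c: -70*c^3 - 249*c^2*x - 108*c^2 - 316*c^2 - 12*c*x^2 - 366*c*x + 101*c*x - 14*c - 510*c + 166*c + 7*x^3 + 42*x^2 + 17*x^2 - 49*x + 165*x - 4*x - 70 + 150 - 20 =-70*c^3 + c^2*(-249*x - 424) + c*(-12*x^2 - 265*x - 358) + 7*x^3 + 59*x^2 + 112*x + 60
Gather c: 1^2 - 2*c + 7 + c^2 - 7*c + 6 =c^2 - 9*c + 14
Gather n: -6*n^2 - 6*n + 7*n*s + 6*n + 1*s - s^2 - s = -6*n^2 + 7*n*s - s^2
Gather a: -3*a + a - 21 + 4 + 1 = -2*a - 16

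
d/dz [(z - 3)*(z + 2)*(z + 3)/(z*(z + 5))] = (z^4 + 10*z^3 + 19*z^2 + 36*z + 90)/(z^2*(z^2 + 10*z + 25))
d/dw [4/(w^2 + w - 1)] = 4*(-2*w - 1)/(w^2 + w - 1)^2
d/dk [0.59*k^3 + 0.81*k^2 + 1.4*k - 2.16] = 1.77*k^2 + 1.62*k + 1.4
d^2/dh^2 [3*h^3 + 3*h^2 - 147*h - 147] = 18*h + 6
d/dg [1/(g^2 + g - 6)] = (-2*g - 1)/(g^2 + g - 6)^2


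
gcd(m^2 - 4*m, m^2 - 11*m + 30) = 1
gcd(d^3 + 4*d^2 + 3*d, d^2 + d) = d^2 + d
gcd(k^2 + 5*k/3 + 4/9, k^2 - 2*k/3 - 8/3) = k + 4/3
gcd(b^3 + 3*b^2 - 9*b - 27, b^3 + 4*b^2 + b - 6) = b + 3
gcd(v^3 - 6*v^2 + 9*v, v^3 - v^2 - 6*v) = v^2 - 3*v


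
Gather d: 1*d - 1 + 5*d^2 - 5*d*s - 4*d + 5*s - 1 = 5*d^2 + d*(-5*s - 3) + 5*s - 2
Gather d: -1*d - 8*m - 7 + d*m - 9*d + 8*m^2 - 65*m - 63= d*(m - 10) + 8*m^2 - 73*m - 70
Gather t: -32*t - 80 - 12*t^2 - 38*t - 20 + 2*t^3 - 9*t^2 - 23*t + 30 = 2*t^3 - 21*t^2 - 93*t - 70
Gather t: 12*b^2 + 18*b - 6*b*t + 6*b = 12*b^2 - 6*b*t + 24*b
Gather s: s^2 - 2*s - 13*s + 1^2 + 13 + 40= s^2 - 15*s + 54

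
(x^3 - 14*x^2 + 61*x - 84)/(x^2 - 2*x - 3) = (x^2 - 11*x + 28)/(x + 1)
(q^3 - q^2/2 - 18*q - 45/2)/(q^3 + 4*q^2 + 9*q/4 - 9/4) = 2*(q - 5)/(2*q - 1)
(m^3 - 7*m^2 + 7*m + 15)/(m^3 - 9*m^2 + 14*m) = (m^3 - 7*m^2 + 7*m + 15)/(m*(m^2 - 9*m + 14))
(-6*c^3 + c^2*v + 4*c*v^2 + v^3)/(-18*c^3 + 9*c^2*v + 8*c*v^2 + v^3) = (2*c + v)/(6*c + v)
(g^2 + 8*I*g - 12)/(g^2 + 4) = (g + 6*I)/(g - 2*I)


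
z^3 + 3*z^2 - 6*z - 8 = (z - 2)*(z + 1)*(z + 4)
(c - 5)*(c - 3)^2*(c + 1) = c^4 - 10*c^3 + 28*c^2 - 6*c - 45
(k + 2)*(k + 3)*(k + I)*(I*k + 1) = I*k^4 + 5*I*k^3 + 7*I*k^2 + 5*I*k + 6*I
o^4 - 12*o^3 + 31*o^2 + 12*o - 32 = (o - 8)*(o - 4)*(o - 1)*(o + 1)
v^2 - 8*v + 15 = (v - 5)*(v - 3)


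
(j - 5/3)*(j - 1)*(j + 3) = j^3 + j^2/3 - 19*j/3 + 5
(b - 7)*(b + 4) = b^2 - 3*b - 28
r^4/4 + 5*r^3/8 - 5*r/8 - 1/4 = (r/4 + 1/2)*(r - 1)*(r + 1/2)*(r + 1)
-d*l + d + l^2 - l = (-d + l)*(l - 1)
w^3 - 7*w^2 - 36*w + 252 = (w - 7)*(w - 6)*(w + 6)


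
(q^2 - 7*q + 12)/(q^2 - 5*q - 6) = (-q^2 + 7*q - 12)/(-q^2 + 5*q + 6)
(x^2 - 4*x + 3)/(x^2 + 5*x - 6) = (x - 3)/(x + 6)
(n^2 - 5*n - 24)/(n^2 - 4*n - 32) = (n + 3)/(n + 4)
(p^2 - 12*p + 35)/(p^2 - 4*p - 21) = (p - 5)/(p + 3)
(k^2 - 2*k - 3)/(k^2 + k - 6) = (k^2 - 2*k - 3)/(k^2 + k - 6)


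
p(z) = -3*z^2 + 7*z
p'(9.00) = -47.00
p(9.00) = -180.00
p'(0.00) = 7.00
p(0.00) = 0.00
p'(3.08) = -11.48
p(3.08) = -6.90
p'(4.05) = -17.30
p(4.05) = -20.86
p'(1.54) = -2.24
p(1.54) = 3.67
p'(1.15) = 0.10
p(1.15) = 4.08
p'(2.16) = -5.96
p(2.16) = 1.12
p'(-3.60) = 28.60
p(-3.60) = -64.08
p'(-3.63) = 28.78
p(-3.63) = -64.94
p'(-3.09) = 25.54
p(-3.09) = -50.27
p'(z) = 7 - 6*z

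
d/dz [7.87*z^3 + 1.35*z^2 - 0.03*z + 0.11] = 23.61*z^2 + 2.7*z - 0.03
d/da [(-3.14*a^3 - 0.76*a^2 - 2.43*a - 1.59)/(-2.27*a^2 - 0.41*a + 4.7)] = (7.1278*a^4 + 2.5748*a^3 - 49.4785*a^2 - 14.3626*a - 12.0729)/(5.1529*a^4 + 1.8614*a^3 - 21.1699*a^2 - 3.854*a + 22.09)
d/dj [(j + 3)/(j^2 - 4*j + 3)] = (j^2 - 4*j - 2*(j - 2)*(j + 3) + 3)/(j^2 - 4*j + 3)^2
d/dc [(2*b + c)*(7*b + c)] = 9*b + 2*c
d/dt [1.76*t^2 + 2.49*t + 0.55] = 3.52*t + 2.49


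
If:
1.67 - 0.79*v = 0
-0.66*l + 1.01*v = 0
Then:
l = 3.23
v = 2.11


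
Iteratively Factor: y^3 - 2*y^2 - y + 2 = (y + 1)*(y^2 - 3*y + 2) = (y - 2)*(y + 1)*(y - 1)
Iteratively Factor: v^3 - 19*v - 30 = (v - 5)*(v^2 + 5*v + 6) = (v - 5)*(v + 3)*(v + 2)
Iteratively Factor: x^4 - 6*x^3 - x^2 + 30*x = (x - 3)*(x^3 - 3*x^2 - 10*x) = x*(x - 3)*(x^2 - 3*x - 10) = x*(x - 3)*(x + 2)*(x - 5)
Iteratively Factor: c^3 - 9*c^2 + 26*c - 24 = (c - 3)*(c^2 - 6*c + 8) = (c - 3)*(c - 2)*(c - 4)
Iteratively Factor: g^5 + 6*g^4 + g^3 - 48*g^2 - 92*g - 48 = (g - 3)*(g^4 + 9*g^3 + 28*g^2 + 36*g + 16) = (g - 3)*(g + 2)*(g^3 + 7*g^2 + 14*g + 8) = (g - 3)*(g + 2)^2*(g^2 + 5*g + 4) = (g - 3)*(g + 2)^2*(g + 4)*(g + 1)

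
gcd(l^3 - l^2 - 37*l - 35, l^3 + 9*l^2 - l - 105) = l + 5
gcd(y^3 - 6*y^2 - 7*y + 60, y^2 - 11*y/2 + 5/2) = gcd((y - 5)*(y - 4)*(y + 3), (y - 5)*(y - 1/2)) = y - 5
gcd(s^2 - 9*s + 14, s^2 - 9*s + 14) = s^2 - 9*s + 14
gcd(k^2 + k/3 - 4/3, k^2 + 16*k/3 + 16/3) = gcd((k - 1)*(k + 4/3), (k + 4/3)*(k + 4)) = k + 4/3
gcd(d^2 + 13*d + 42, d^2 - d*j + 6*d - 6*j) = d + 6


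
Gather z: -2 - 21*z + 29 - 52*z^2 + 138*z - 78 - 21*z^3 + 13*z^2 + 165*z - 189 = -21*z^3 - 39*z^2 + 282*z - 240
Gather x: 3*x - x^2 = -x^2 + 3*x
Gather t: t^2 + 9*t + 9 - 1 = t^2 + 9*t + 8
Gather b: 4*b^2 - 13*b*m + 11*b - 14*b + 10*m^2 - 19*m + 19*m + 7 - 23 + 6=4*b^2 + b*(-13*m - 3) + 10*m^2 - 10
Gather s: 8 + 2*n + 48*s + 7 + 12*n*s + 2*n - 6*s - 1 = 4*n + s*(12*n + 42) + 14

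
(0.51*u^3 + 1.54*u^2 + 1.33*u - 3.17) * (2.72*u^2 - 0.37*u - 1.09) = 1.3872*u^5 + 4.0001*u^4 + 2.4919*u^3 - 10.7931*u^2 - 0.2768*u + 3.4553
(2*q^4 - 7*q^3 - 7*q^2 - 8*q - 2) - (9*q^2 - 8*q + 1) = 2*q^4 - 7*q^3 - 16*q^2 - 3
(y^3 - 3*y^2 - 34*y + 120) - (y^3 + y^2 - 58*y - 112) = -4*y^2 + 24*y + 232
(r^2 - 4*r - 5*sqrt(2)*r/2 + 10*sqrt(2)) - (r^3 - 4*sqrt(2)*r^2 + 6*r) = -r^3 + r^2 + 4*sqrt(2)*r^2 - 10*r - 5*sqrt(2)*r/2 + 10*sqrt(2)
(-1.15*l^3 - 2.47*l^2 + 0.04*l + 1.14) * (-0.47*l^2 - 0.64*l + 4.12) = 0.5405*l^5 + 1.8969*l^4 - 3.176*l^3 - 10.7378*l^2 - 0.5648*l + 4.6968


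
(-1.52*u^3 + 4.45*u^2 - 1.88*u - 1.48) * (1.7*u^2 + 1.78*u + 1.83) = -2.584*u^5 + 4.8594*u^4 + 1.9434*u^3 + 2.2811*u^2 - 6.0748*u - 2.7084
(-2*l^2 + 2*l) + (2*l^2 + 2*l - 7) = 4*l - 7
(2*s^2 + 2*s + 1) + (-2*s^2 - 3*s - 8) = -s - 7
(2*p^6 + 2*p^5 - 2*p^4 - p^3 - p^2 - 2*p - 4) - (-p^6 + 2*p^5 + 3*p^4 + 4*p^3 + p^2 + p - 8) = 3*p^6 - 5*p^4 - 5*p^3 - 2*p^2 - 3*p + 4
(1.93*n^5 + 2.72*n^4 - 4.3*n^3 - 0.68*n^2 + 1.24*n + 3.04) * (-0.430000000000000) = -0.8299*n^5 - 1.1696*n^4 + 1.849*n^3 + 0.2924*n^2 - 0.5332*n - 1.3072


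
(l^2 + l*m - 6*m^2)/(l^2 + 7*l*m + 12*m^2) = (l - 2*m)/(l + 4*m)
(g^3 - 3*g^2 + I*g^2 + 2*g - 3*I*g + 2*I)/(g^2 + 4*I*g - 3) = (g^2 - 3*g + 2)/(g + 3*I)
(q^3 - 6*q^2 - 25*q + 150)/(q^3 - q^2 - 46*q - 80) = (q^2 - 11*q + 30)/(q^2 - 6*q - 16)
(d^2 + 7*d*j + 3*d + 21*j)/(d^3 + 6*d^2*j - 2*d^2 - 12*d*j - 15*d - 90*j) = (d + 7*j)/(d^2 + 6*d*j - 5*d - 30*j)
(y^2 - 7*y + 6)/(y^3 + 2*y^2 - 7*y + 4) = (y - 6)/(y^2 + 3*y - 4)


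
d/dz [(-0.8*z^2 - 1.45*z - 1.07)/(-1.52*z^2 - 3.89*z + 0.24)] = (0.908000000000001*z^2 - 3.6368*z - 4.5103)/(2.3104*z^4 + 11.8256*z^3 + 14.4025*z^2 - 1.8672*z + 0.0576)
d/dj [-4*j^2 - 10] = -8*j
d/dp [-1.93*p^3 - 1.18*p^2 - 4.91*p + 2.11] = -5.79*p^2 - 2.36*p - 4.91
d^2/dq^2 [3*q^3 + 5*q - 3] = 18*q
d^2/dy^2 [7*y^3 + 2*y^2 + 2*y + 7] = 42*y + 4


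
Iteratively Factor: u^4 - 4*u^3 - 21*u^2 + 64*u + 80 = (u - 5)*(u^3 + u^2 - 16*u - 16) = (u - 5)*(u + 1)*(u^2 - 16) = (u - 5)*(u + 1)*(u + 4)*(u - 4)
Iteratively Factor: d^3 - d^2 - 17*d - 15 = (d + 3)*(d^2 - 4*d - 5) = (d + 1)*(d + 3)*(d - 5)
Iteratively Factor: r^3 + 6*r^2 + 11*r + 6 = (r + 3)*(r^2 + 3*r + 2) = (r + 2)*(r + 3)*(r + 1)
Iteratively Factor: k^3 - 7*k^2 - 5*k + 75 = (k - 5)*(k^2 - 2*k - 15) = (k - 5)^2*(k + 3)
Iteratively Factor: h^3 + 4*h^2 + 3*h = (h + 1)*(h^2 + 3*h) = (h + 1)*(h + 3)*(h)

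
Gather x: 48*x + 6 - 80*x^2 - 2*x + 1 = -80*x^2 + 46*x + 7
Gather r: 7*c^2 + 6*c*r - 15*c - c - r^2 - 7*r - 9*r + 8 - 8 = 7*c^2 - 16*c - r^2 + r*(6*c - 16)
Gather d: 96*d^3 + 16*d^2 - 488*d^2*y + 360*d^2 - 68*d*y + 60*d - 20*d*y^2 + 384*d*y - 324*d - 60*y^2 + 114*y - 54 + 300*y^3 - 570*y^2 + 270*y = 96*d^3 + d^2*(376 - 488*y) + d*(-20*y^2 + 316*y - 264) + 300*y^3 - 630*y^2 + 384*y - 54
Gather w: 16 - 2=14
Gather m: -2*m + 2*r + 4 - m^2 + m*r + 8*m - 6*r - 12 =-m^2 + m*(r + 6) - 4*r - 8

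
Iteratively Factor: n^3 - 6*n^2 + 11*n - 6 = (n - 3)*(n^2 - 3*n + 2) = (n - 3)*(n - 1)*(n - 2)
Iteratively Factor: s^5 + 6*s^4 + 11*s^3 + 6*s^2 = (s + 2)*(s^4 + 4*s^3 + 3*s^2) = s*(s + 2)*(s^3 + 4*s^2 + 3*s) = s*(s + 2)*(s + 3)*(s^2 + s) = s*(s + 1)*(s + 2)*(s + 3)*(s)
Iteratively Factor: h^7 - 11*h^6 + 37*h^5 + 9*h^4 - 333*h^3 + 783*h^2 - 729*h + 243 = (h - 3)*(h^6 - 8*h^5 + 13*h^4 + 48*h^3 - 189*h^2 + 216*h - 81) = (h - 3)^2*(h^5 - 5*h^4 - 2*h^3 + 42*h^2 - 63*h + 27) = (h - 3)^2*(h - 1)*(h^4 - 4*h^3 - 6*h^2 + 36*h - 27) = (h - 3)^2*(h - 1)*(h + 3)*(h^3 - 7*h^2 + 15*h - 9) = (h - 3)^3*(h - 1)*(h + 3)*(h^2 - 4*h + 3) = (h - 3)^4*(h - 1)*(h + 3)*(h - 1)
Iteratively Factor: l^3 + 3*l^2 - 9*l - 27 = (l - 3)*(l^2 + 6*l + 9) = (l - 3)*(l + 3)*(l + 3)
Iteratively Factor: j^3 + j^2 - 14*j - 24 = (j + 2)*(j^2 - j - 12) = (j + 2)*(j + 3)*(j - 4)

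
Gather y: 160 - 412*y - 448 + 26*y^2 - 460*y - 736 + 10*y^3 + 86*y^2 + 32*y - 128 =10*y^3 + 112*y^2 - 840*y - 1152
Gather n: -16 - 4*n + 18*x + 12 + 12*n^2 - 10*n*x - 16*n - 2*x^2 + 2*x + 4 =12*n^2 + n*(-10*x - 20) - 2*x^2 + 20*x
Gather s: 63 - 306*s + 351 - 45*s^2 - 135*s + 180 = -45*s^2 - 441*s + 594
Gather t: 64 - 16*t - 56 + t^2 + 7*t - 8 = t^2 - 9*t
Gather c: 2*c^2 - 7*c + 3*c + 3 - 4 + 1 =2*c^2 - 4*c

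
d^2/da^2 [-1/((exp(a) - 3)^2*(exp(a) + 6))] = 9*(-exp(3*a) - 6*exp(2*a) - 21*exp(a) - 18)*exp(a)/(exp(7*a) + 6*exp(6*a) - 54*exp(5*a) - 216*exp(4*a) + 1377*exp(3*a) + 1458*exp(2*a) - 14580*exp(a) + 17496)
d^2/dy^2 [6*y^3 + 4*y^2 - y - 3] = 36*y + 8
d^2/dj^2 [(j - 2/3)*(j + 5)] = 2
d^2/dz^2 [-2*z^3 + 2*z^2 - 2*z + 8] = 4 - 12*z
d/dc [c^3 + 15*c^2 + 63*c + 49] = 3*c^2 + 30*c + 63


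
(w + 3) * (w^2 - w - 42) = w^3 + 2*w^2 - 45*w - 126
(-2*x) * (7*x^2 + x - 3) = -14*x^3 - 2*x^2 + 6*x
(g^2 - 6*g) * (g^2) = g^4 - 6*g^3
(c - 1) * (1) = c - 1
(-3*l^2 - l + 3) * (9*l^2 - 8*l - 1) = -27*l^4 + 15*l^3 + 38*l^2 - 23*l - 3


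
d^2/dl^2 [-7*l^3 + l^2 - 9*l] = 2 - 42*l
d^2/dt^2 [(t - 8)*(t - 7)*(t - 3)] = 6*t - 36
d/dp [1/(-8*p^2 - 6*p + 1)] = 2*(8*p + 3)/(8*p^2 + 6*p - 1)^2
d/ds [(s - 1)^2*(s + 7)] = (s - 1)*(3*s + 13)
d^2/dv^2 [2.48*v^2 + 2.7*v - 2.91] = 4.96000000000000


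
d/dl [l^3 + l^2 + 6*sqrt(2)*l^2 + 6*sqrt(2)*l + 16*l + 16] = 3*l^2 + 2*l + 12*sqrt(2)*l + 6*sqrt(2) + 16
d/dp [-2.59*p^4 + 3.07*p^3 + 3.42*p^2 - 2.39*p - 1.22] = -10.36*p^3 + 9.21*p^2 + 6.84*p - 2.39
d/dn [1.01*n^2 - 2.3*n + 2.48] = 2.02*n - 2.3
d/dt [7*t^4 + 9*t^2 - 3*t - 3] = 28*t^3 + 18*t - 3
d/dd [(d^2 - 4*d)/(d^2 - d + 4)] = (3*d^2 + 8*d - 16)/(d^4 - 2*d^3 + 9*d^2 - 8*d + 16)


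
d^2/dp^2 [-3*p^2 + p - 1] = -6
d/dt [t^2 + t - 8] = 2*t + 1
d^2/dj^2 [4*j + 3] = 0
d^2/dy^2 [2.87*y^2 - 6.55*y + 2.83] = 5.74000000000000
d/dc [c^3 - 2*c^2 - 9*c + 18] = 3*c^2 - 4*c - 9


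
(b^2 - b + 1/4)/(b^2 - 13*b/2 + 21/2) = (4*b^2 - 4*b + 1)/(2*(2*b^2 - 13*b + 21))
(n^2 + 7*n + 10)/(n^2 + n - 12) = (n^2 + 7*n + 10)/(n^2 + n - 12)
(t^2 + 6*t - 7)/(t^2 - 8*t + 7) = (t + 7)/(t - 7)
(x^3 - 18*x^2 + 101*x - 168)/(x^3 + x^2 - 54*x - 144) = (x^2 - 10*x + 21)/(x^2 + 9*x + 18)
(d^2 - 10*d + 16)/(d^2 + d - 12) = (d^2 - 10*d + 16)/(d^2 + d - 12)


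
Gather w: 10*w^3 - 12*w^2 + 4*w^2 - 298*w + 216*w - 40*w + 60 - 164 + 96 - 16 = 10*w^3 - 8*w^2 - 122*w - 24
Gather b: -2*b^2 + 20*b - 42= -2*b^2 + 20*b - 42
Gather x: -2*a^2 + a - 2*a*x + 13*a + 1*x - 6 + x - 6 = -2*a^2 + 14*a + x*(2 - 2*a) - 12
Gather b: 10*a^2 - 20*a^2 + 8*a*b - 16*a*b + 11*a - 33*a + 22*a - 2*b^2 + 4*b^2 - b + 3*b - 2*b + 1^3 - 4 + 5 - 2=-10*a^2 - 8*a*b + 2*b^2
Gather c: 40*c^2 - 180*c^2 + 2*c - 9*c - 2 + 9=-140*c^2 - 7*c + 7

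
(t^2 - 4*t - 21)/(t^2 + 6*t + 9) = (t - 7)/(t + 3)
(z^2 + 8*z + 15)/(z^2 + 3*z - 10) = (z + 3)/(z - 2)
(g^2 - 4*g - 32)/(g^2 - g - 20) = (g - 8)/(g - 5)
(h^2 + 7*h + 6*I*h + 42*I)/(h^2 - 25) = (h^2 + h*(7 + 6*I) + 42*I)/(h^2 - 25)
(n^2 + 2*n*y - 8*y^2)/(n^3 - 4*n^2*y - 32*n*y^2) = (-n + 2*y)/(n*(-n + 8*y))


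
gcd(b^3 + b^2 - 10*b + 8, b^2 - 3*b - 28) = b + 4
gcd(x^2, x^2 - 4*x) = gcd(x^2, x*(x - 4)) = x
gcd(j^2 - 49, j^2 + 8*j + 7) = j + 7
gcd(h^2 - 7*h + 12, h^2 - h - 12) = h - 4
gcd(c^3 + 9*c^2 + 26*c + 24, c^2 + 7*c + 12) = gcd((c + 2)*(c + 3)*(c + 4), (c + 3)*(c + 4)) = c^2 + 7*c + 12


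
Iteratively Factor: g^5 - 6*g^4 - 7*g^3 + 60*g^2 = (g - 4)*(g^4 - 2*g^3 - 15*g^2) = g*(g - 4)*(g^3 - 2*g^2 - 15*g) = g*(g - 5)*(g - 4)*(g^2 + 3*g) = g*(g - 5)*(g - 4)*(g + 3)*(g)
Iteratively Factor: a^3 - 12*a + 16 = (a + 4)*(a^2 - 4*a + 4) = (a - 2)*(a + 4)*(a - 2)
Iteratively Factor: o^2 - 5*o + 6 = (o - 2)*(o - 3)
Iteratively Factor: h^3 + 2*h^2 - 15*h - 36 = (h - 4)*(h^2 + 6*h + 9) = (h - 4)*(h + 3)*(h + 3)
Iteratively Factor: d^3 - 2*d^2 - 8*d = (d + 2)*(d^2 - 4*d) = d*(d + 2)*(d - 4)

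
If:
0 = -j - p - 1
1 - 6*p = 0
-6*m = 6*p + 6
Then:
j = -7/6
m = -7/6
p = 1/6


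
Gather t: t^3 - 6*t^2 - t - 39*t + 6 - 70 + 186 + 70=t^3 - 6*t^2 - 40*t + 192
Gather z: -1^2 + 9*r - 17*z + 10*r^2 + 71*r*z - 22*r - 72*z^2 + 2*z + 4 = 10*r^2 - 13*r - 72*z^2 + z*(71*r - 15) + 3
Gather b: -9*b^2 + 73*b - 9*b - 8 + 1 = -9*b^2 + 64*b - 7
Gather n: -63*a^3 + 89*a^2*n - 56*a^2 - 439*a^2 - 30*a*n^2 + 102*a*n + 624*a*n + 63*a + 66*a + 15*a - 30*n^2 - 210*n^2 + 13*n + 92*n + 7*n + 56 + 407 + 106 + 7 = -63*a^3 - 495*a^2 + 144*a + n^2*(-30*a - 240) + n*(89*a^2 + 726*a + 112) + 576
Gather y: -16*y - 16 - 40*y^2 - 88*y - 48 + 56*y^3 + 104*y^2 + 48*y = 56*y^3 + 64*y^2 - 56*y - 64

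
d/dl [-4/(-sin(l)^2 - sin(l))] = -(8/tan(l) + 4*cos(l)/sin(l)^2)/(sin(l) + 1)^2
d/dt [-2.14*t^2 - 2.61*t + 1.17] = -4.28*t - 2.61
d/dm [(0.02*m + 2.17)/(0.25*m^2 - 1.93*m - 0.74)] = (-0.005*m^2 - 1.085*m + 4.1733)/(0.0625*m^4 - 0.965*m^3 + 3.3549*m^2 + 2.8564*m + 0.5476)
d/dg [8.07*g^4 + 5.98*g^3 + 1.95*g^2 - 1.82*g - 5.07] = 32.28*g^3 + 17.94*g^2 + 3.9*g - 1.82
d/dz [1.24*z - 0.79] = 1.24000000000000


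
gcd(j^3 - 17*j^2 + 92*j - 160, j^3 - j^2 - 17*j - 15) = j - 5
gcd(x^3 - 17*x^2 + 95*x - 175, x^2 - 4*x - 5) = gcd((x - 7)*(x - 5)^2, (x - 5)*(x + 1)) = x - 5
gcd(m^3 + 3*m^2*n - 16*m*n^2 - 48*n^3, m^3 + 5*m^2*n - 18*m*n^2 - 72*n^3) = m^2 - m*n - 12*n^2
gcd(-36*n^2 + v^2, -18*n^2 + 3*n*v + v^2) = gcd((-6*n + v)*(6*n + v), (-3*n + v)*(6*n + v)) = 6*n + v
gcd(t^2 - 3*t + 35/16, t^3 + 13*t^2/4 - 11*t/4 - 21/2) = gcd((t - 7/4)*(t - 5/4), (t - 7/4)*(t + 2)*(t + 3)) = t - 7/4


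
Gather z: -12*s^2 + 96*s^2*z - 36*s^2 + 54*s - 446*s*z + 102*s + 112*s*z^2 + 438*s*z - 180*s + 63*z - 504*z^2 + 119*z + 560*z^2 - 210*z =-48*s^2 - 24*s + z^2*(112*s + 56) + z*(96*s^2 - 8*s - 28)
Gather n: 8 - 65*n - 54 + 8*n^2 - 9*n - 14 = 8*n^2 - 74*n - 60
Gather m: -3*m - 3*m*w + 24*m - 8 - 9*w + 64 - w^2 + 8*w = m*(21 - 3*w) - w^2 - w + 56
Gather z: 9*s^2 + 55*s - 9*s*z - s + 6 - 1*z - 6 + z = 9*s^2 - 9*s*z + 54*s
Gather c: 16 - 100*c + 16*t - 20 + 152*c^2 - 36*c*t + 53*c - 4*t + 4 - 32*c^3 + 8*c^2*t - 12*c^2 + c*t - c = -32*c^3 + c^2*(8*t + 140) + c*(-35*t - 48) + 12*t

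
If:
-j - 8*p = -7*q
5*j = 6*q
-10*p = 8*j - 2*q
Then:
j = 0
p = 0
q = 0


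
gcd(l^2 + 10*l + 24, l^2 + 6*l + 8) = l + 4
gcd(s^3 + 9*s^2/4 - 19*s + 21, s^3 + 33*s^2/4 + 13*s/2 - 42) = s^2 + 17*s/4 - 21/2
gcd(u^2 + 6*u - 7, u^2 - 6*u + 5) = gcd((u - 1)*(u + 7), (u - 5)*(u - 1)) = u - 1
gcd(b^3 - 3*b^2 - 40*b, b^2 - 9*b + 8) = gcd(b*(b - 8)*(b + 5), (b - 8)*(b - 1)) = b - 8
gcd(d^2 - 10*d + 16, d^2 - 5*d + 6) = d - 2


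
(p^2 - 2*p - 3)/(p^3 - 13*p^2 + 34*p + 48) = (p - 3)/(p^2 - 14*p + 48)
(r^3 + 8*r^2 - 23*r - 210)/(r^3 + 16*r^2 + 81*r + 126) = (r - 5)/(r + 3)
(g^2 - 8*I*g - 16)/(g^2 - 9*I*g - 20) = (g - 4*I)/(g - 5*I)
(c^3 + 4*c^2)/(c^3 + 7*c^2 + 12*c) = c/(c + 3)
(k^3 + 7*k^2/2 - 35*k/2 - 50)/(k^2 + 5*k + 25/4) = 2*(k^2 + k - 20)/(2*k + 5)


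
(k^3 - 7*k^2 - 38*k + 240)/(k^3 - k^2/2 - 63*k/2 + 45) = 2*(k - 8)/(2*k - 3)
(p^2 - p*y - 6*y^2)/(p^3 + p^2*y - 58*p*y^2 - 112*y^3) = (-p + 3*y)/(-p^2 + p*y + 56*y^2)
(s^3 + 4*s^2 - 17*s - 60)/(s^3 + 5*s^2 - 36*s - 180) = (s^2 - s - 12)/(s^2 - 36)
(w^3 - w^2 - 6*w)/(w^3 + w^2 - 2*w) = (w - 3)/(w - 1)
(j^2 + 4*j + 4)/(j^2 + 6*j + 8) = (j + 2)/(j + 4)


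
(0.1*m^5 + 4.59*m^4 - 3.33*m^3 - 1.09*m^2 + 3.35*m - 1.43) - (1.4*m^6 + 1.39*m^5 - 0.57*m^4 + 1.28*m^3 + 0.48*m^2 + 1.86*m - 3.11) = -1.4*m^6 - 1.29*m^5 + 5.16*m^4 - 4.61*m^3 - 1.57*m^2 + 1.49*m + 1.68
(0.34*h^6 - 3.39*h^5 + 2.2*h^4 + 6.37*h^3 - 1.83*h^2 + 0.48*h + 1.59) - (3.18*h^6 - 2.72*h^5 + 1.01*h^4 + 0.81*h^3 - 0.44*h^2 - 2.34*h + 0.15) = -2.84*h^6 - 0.67*h^5 + 1.19*h^4 + 5.56*h^3 - 1.39*h^2 + 2.82*h + 1.44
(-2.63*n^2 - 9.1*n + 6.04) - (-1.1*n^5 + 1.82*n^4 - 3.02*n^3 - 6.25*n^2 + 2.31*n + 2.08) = 1.1*n^5 - 1.82*n^4 + 3.02*n^3 + 3.62*n^2 - 11.41*n + 3.96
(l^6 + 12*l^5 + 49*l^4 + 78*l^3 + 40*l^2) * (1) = l^6 + 12*l^5 + 49*l^4 + 78*l^3 + 40*l^2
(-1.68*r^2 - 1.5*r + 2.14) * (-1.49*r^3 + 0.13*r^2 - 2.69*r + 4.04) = 2.5032*r^5 + 2.0166*r^4 + 1.1356*r^3 - 2.474*r^2 - 11.8166*r + 8.6456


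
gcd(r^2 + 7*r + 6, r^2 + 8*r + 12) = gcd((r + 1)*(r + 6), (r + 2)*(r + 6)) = r + 6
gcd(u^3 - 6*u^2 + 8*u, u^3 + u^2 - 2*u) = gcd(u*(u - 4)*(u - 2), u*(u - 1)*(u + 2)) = u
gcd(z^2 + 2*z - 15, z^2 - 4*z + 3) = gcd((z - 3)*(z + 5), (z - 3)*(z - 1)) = z - 3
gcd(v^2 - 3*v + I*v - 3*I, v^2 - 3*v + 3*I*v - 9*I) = v - 3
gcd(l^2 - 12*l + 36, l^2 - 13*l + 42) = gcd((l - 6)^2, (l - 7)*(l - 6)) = l - 6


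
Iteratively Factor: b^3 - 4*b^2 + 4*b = (b)*(b^2 - 4*b + 4) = b*(b - 2)*(b - 2)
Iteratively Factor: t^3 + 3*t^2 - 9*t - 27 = (t + 3)*(t^2 - 9) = (t + 3)^2*(t - 3)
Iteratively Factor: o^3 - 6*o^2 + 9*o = (o - 3)*(o^2 - 3*o) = o*(o - 3)*(o - 3)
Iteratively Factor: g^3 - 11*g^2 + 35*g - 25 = (g - 1)*(g^2 - 10*g + 25) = (g - 5)*(g - 1)*(g - 5)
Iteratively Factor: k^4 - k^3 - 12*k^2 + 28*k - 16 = (k - 2)*(k^3 + k^2 - 10*k + 8) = (k - 2)^2*(k^2 + 3*k - 4) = (k - 2)^2*(k + 4)*(k - 1)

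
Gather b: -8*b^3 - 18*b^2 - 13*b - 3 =-8*b^3 - 18*b^2 - 13*b - 3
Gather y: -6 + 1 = -5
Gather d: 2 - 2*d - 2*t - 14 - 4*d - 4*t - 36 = -6*d - 6*t - 48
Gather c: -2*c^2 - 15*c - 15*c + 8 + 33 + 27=-2*c^2 - 30*c + 68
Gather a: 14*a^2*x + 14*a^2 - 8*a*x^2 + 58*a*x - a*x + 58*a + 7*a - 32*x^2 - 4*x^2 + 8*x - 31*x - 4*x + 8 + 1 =a^2*(14*x + 14) + a*(-8*x^2 + 57*x + 65) - 36*x^2 - 27*x + 9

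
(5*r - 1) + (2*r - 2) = 7*r - 3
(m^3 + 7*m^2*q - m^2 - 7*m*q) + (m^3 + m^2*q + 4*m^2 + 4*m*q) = 2*m^3 + 8*m^2*q + 3*m^2 - 3*m*q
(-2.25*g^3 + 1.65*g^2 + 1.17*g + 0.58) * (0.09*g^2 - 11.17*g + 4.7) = -0.2025*g^5 + 25.281*g^4 - 28.9002*g^3 - 5.2617*g^2 - 0.9796*g + 2.726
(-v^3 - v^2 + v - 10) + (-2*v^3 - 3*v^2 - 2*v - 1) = -3*v^3 - 4*v^2 - v - 11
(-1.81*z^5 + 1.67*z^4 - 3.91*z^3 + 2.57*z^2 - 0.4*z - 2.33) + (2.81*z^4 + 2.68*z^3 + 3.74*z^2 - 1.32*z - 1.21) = -1.81*z^5 + 4.48*z^4 - 1.23*z^3 + 6.31*z^2 - 1.72*z - 3.54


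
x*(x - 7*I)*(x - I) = x^3 - 8*I*x^2 - 7*x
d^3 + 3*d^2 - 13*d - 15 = (d - 3)*(d + 1)*(d + 5)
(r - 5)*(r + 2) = r^2 - 3*r - 10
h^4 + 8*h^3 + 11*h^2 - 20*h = h*(h - 1)*(h + 4)*(h + 5)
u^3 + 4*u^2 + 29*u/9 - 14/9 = (u - 1/3)*(u + 2)*(u + 7/3)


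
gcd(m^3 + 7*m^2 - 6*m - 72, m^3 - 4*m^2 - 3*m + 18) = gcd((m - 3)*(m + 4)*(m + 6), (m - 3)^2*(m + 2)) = m - 3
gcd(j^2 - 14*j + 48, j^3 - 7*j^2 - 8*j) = j - 8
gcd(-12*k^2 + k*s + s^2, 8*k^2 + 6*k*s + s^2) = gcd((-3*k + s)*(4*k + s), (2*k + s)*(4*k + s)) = 4*k + s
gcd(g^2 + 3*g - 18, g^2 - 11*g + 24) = g - 3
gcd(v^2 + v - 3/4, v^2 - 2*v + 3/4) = v - 1/2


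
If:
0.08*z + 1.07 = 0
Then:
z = -13.38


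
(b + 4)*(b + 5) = b^2 + 9*b + 20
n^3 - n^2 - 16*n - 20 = (n - 5)*(n + 2)^2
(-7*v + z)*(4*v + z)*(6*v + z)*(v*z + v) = -168*v^4*z - 168*v^4 - 46*v^3*z^2 - 46*v^3*z + 3*v^2*z^3 + 3*v^2*z^2 + v*z^4 + v*z^3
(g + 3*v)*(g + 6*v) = g^2 + 9*g*v + 18*v^2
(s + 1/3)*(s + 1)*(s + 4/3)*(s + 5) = s^4 + 23*s^3/3 + 139*s^2/9 + 11*s + 20/9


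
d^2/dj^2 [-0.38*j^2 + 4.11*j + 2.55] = -0.760000000000000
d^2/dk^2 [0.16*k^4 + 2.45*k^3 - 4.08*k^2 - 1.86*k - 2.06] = 1.92*k^2 + 14.7*k - 8.16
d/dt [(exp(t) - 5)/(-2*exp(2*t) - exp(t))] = (2*exp(2*t) - 20*exp(t) - 5)*exp(-t)/(4*exp(2*t) + 4*exp(t) + 1)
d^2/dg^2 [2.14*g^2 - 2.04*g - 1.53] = 4.28000000000000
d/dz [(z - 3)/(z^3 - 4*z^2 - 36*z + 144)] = (z^3 - 4*z^2 - 36*z + (z - 3)*(-3*z^2 + 8*z + 36) + 144)/(z^3 - 4*z^2 - 36*z + 144)^2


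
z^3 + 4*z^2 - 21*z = z*(z - 3)*(z + 7)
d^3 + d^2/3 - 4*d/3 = d*(d - 1)*(d + 4/3)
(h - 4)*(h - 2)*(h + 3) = h^3 - 3*h^2 - 10*h + 24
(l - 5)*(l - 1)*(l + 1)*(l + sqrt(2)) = l^4 - 5*l^3 + sqrt(2)*l^3 - 5*sqrt(2)*l^2 - l^2 - sqrt(2)*l + 5*l + 5*sqrt(2)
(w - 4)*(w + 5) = w^2 + w - 20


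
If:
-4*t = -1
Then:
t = 1/4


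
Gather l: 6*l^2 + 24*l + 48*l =6*l^2 + 72*l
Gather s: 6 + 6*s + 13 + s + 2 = 7*s + 21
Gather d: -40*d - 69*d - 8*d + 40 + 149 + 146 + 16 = 351 - 117*d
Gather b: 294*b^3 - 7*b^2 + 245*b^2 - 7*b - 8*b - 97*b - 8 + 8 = 294*b^3 + 238*b^2 - 112*b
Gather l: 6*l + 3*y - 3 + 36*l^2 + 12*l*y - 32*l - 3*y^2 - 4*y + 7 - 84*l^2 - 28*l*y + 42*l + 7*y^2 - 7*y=-48*l^2 + l*(16 - 16*y) + 4*y^2 - 8*y + 4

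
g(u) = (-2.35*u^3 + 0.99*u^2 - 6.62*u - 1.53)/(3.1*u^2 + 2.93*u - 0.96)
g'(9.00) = -0.72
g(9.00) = -6.13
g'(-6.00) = -0.63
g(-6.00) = 6.25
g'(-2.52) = 0.86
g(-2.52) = 5.21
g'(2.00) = -0.27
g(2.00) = -1.71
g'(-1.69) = 10.55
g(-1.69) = 8.10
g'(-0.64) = 8.46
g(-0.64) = -2.38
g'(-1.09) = 207.67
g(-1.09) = -21.05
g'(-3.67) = -0.28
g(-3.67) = 5.07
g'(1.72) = -0.12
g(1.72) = -1.66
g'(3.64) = -0.58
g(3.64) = -2.48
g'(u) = (-6.2*u - 2.93)*(-2.35*u^3 + 0.99*u^2 - 6.62*u - 1.53)/(3.1*u^2 + 2.93*u - 0.96)^2 + (-7.05*u^2 + 1.98*u - 6.62)/(3.1*u^2 + 2.93*u - 0.96)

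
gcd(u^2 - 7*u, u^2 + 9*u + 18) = 1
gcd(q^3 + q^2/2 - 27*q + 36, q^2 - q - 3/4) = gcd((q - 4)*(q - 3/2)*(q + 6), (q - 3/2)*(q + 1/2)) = q - 3/2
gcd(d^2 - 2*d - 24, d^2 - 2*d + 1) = 1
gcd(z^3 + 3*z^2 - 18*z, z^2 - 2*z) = z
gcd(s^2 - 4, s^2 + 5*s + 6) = s + 2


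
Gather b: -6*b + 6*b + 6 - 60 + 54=0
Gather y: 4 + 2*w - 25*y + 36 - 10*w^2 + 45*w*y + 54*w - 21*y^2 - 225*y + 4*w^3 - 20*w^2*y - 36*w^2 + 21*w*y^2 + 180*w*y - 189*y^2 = 4*w^3 - 46*w^2 + 56*w + y^2*(21*w - 210) + y*(-20*w^2 + 225*w - 250) + 40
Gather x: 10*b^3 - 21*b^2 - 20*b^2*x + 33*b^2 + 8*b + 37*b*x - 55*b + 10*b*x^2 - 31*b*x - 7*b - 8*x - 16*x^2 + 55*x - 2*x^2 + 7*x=10*b^3 + 12*b^2 - 54*b + x^2*(10*b - 18) + x*(-20*b^2 + 6*b + 54)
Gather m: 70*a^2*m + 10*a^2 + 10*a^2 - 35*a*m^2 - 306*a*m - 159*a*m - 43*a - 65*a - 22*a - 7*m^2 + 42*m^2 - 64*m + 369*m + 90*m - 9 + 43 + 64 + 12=20*a^2 - 130*a + m^2*(35 - 35*a) + m*(70*a^2 - 465*a + 395) + 110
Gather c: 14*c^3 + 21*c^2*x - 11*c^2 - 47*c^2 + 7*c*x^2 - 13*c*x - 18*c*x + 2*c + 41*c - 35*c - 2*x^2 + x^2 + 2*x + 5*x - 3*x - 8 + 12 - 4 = 14*c^3 + c^2*(21*x - 58) + c*(7*x^2 - 31*x + 8) - x^2 + 4*x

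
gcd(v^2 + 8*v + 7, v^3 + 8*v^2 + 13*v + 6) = v + 1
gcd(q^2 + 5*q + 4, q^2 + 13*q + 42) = 1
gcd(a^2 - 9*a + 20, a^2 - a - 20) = a - 5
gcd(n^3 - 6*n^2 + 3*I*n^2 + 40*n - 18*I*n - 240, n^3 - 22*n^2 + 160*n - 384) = n - 6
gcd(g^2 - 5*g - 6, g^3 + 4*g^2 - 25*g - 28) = g + 1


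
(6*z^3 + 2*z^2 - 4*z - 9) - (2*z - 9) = 6*z^3 + 2*z^2 - 6*z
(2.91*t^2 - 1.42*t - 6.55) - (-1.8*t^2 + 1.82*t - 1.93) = 4.71*t^2 - 3.24*t - 4.62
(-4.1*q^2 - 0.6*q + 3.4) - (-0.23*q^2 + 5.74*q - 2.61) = -3.87*q^2 - 6.34*q + 6.01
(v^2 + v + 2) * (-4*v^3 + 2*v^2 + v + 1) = -4*v^5 - 2*v^4 - 5*v^3 + 6*v^2 + 3*v + 2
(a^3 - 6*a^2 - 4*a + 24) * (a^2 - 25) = a^5 - 6*a^4 - 29*a^3 + 174*a^2 + 100*a - 600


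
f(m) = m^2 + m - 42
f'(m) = 2*m + 1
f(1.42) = -38.56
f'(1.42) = 3.84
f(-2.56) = -38.01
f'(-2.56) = -4.12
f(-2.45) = -38.45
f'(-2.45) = -3.90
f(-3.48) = -33.37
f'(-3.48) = -5.96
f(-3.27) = -34.58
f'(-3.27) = -5.54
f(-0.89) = -42.10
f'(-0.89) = -0.78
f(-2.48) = -38.33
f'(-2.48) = -3.96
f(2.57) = -32.83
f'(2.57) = 6.14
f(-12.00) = 90.00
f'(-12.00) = -23.00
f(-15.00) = 168.00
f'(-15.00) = -29.00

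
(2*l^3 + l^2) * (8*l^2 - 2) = 16*l^5 + 8*l^4 - 4*l^3 - 2*l^2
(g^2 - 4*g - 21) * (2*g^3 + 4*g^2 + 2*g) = 2*g^5 - 4*g^4 - 56*g^3 - 92*g^2 - 42*g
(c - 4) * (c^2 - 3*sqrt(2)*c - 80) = c^3 - 3*sqrt(2)*c^2 - 4*c^2 - 80*c + 12*sqrt(2)*c + 320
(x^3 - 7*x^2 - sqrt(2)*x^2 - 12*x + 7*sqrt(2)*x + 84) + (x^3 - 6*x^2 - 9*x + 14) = 2*x^3 - 13*x^2 - sqrt(2)*x^2 - 21*x + 7*sqrt(2)*x + 98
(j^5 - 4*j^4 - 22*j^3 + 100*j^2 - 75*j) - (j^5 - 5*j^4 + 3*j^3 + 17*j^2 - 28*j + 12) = j^4 - 25*j^3 + 83*j^2 - 47*j - 12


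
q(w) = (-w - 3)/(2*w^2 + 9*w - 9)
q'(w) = (-4*w - 9)*(-w - 3)/(2*w^2 + 9*w - 9)^2 - 1/(2*w^2 + 9*w - 9)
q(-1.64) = 0.07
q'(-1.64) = 0.06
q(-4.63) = -0.21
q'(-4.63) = 0.38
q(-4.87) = -0.35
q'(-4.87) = 0.86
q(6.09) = -0.08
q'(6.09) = 0.01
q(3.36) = -0.15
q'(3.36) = 0.05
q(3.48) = -0.14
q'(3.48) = 0.05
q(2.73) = -0.19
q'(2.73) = 0.09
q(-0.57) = 0.18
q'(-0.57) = 0.16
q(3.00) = -0.17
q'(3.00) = 0.07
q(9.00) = -0.05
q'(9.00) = 0.01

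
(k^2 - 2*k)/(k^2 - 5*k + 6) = k/(k - 3)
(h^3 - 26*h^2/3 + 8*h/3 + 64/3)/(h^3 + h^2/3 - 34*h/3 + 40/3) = (3*h^2 - 20*h - 32)/(3*h^2 + 7*h - 20)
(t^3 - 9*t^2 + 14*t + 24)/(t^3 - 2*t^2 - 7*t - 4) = (t - 6)/(t + 1)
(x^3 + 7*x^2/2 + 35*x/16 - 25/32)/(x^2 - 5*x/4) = (32*x^3 + 112*x^2 + 70*x - 25)/(8*x*(4*x - 5))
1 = 1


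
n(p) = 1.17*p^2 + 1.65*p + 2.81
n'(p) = 2.34*p + 1.65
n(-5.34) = 27.36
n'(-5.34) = -10.85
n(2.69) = 15.71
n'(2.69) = 7.94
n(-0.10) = 2.66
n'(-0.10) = 1.42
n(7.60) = 82.93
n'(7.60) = 19.43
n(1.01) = 5.67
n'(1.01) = 4.01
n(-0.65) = 2.23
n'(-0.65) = 0.13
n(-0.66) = 2.23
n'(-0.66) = 0.11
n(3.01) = 18.38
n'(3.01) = 8.69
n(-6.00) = 35.03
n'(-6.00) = -12.39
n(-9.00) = 82.73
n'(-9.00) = -19.41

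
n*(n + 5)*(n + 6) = n^3 + 11*n^2 + 30*n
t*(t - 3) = t^2 - 3*t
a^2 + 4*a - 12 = (a - 2)*(a + 6)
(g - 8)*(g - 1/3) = g^2 - 25*g/3 + 8/3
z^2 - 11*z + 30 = (z - 6)*(z - 5)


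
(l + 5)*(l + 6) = l^2 + 11*l + 30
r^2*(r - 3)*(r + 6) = r^4 + 3*r^3 - 18*r^2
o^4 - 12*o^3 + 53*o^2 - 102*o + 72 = (o - 4)*(o - 3)^2*(o - 2)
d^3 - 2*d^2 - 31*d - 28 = (d - 7)*(d + 1)*(d + 4)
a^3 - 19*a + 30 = (a - 3)*(a - 2)*(a + 5)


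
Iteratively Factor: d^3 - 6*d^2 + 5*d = (d - 1)*(d^2 - 5*d) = (d - 5)*(d - 1)*(d)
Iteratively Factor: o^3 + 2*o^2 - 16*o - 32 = (o - 4)*(o^2 + 6*o + 8) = (o - 4)*(o + 2)*(o + 4)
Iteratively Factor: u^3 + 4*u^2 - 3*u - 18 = (u + 3)*(u^2 + u - 6) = (u - 2)*(u + 3)*(u + 3)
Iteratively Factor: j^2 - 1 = (j + 1)*(j - 1)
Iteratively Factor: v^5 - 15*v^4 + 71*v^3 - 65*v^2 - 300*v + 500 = (v - 5)*(v^4 - 10*v^3 + 21*v^2 + 40*v - 100) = (v - 5)^2*(v^3 - 5*v^2 - 4*v + 20) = (v - 5)^2*(v + 2)*(v^2 - 7*v + 10) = (v - 5)^2*(v - 2)*(v + 2)*(v - 5)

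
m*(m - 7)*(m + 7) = m^3 - 49*m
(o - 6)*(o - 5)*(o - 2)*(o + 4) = o^4 - 9*o^3 + 148*o - 240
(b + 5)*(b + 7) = b^2 + 12*b + 35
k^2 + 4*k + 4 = (k + 2)^2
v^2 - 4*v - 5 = (v - 5)*(v + 1)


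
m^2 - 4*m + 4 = (m - 2)^2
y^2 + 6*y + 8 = (y + 2)*(y + 4)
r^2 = r^2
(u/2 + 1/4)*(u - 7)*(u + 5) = u^3/2 - 3*u^2/4 - 18*u - 35/4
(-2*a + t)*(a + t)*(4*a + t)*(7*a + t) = -56*a^4 - 50*a^3*t + 15*a^2*t^2 + 10*a*t^3 + t^4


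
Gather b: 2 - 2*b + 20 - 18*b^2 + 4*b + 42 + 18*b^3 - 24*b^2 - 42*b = 18*b^3 - 42*b^2 - 40*b + 64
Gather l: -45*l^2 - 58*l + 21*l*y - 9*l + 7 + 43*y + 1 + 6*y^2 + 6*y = -45*l^2 + l*(21*y - 67) + 6*y^2 + 49*y + 8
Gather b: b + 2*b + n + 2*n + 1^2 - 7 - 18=3*b + 3*n - 24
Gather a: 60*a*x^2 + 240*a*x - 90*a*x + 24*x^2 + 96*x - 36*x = a*(60*x^2 + 150*x) + 24*x^2 + 60*x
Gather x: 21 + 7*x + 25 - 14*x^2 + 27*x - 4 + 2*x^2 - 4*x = -12*x^2 + 30*x + 42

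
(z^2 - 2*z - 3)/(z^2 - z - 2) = (z - 3)/(z - 2)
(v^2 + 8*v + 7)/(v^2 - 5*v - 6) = (v + 7)/(v - 6)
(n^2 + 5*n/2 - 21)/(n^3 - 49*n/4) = 2*(n + 6)/(n*(2*n + 7))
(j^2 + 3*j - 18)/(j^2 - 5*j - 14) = (-j^2 - 3*j + 18)/(-j^2 + 5*j + 14)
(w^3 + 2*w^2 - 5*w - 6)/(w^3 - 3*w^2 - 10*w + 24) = (w + 1)/(w - 4)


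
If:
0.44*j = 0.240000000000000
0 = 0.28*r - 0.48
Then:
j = 0.55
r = 1.71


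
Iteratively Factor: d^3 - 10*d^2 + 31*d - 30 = (d - 3)*(d^2 - 7*d + 10) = (d - 3)*(d - 2)*(d - 5)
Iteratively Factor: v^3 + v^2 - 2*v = (v - 1)*(v^2 + 2*v) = v*(v - 1)*(v + 2)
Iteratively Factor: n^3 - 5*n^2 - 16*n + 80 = (n - 4)*(n^2 - n - 20) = (n - 5)*(n - 4)*(n + 4)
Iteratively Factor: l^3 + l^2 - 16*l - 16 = (l + 1)*(l^2 - 16) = (l + 1)*(l + 4)*(l - 4)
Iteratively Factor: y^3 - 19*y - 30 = (y + 3)*(y^2 - 3*y - 10) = (y - 5)*(y + 3)*(y + 2)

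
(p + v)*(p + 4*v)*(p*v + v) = p^3*v + 5*p^2*v^2 + p^2*v + 4*p*v^3 + 5*p*v^2 + 4*v^3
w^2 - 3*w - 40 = (w - 8)*(w + 5)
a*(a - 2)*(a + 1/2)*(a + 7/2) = a^4 + 2*a^3 - 25*a^2/4 - 7*a/2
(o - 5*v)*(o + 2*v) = o^2 - 3*o*v - 10*v^2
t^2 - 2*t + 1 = (t - 1)^2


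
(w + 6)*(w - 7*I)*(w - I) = w^3 + 6*w^2 - 8*I*w^2 - 7*w - 48*I*w - 42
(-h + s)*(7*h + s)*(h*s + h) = -7*h^3*s - 7*h^3 + 6*h^2*s^2 + 6*h^2*s + h*s^3 + h*s^2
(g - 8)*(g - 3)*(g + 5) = g^3 - 6*g^2 - 31*g + 120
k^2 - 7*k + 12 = (k - 4)*(k - 3)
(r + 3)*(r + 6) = r^2 + 9*r + 18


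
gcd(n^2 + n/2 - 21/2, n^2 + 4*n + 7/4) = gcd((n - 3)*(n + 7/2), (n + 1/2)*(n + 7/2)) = n + 7/2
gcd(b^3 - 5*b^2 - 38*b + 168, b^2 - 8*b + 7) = b - 7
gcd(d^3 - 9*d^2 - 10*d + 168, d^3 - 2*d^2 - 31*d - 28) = d^2 - 3*d - 28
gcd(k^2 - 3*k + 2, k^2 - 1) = k - 1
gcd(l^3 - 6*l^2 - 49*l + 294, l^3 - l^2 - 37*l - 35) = l - 7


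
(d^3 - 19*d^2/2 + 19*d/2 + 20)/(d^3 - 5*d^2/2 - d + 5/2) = (d - 8)/(d - 1)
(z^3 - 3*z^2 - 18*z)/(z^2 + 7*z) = (z^2 - 3*z - 18)/(z + 7)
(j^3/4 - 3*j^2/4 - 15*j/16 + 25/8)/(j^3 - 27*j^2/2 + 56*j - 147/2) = (4*j^3 - 12*j^2 - 15*j + 50)/(8*(2*j^3 - 27*j^2 + 112*j - 147))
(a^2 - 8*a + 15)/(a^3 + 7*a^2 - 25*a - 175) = (a - 3)/(a^2 + 12*a + 35)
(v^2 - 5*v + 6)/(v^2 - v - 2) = (v - 3)/(v + 1)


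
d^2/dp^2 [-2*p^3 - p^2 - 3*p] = -12*p - 2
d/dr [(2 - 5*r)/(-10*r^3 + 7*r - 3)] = (50*r^3 - 35*r - (5*r - 2)*(30*r^2 - 7) + 15)/(10*r^3 - 7*r + 3)^2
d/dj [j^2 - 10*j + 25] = 2*j - 10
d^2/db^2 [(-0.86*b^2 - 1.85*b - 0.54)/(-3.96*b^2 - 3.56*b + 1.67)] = (1.4210854715202e-14*b^4 + 33.774048*b^3 + 84.932496*b^2 + 119.082744*b + 47.623892)/(62.099136*b^6 + 167.479488*b^5 + 71.997552*b^4 - 96.139936*b^3 - 30.362604*b^2 + 29.785452*b - 4.657463)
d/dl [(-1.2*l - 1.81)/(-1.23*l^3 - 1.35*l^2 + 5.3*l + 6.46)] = (-2.952*l^3 - 8.2989*l^2 - 4.887*l + 1.841)/(1.5129*l^6 + 3.321*l^5 - 11.2155*l^4 - 30.2016*l^3 + 10.648*l^2 + 68.476*l + 41.7316)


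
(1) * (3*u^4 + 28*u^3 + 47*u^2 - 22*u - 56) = 3*u^4 + 28*u^3 + 47*u^2 - 22*u - 56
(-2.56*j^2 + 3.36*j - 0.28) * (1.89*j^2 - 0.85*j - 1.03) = -4.8384*j^4 + 8.5264*j^3 - 0.7484*j^2 - 3.2228*j + 0.2884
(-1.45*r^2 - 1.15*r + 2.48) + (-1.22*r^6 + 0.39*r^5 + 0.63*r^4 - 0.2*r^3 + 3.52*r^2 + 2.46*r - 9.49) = -1.22*r^6 + 0.39*r^5 + 0.63*r^4 - 0.2*r^3 + 2.07*r^2 + 1.31*r - 7.01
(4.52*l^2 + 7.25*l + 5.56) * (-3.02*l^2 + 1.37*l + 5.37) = -13.6504*l^4 - 15.7026*l^3 + 17.4137*l^2 + 46.5497*l + 29.8572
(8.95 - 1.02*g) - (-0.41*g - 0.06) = 9.01 - 0.61*g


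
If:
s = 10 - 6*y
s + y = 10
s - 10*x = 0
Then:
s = 10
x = 1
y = 0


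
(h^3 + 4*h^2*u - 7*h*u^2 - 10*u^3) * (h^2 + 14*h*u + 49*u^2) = h^5 + 18*h^4*u + 98*h^3*u^2 + 88*h^2*u^3 - 483*h*u^4 - 490*u^5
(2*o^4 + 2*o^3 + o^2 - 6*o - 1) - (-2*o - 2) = 2*o^4 + 2*o^3 + o^2 - 4*o + 1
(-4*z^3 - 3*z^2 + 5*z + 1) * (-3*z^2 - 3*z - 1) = 12*z^5 + 21*z^4 - 2*z^3 - 15*z^2 - 8*z - 1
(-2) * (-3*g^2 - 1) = 6*g^2 + 2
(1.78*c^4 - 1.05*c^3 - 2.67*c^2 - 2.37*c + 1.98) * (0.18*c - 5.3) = 0.3204*c^5 - 9.623*c^4 + 5.0844*c^3 + 13.7244*c^2 + 12.9174*c - 10.494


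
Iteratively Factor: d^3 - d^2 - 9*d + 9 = (d + 3)*(d^2 - 4*d + 3) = (d - 1)*(d + 3)*(d - 3)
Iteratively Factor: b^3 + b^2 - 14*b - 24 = (b + 2)*(b^2 - b - 12) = (b - 4)*(b + 2)*(b + 3)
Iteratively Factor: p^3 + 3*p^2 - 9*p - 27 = (p + 3)*(p^2 - 9) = (p - 3)*(p + 3)*(p + 3)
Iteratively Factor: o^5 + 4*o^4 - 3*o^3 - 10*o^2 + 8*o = (o - 1)*(o^4 + 5*o^3 + 2*o^2 - 8*o) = (o - 1)*(o + 2)*(o^3 + 3*o^2 - 4*o) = (o - 1)*(o + 2)*(o + 4)*(o^2 - o) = o*(o - 1)*(o + 2)*(o + 4)*(o - 1)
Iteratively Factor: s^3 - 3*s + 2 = (s - 1)*(s^2 + s - 2) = (s - 1)^2*(s + 2)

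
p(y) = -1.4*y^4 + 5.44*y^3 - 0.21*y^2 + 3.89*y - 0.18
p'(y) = -5.6*y^3 + 16.32*y^2 - 0.42*y + 3.89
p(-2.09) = -85.60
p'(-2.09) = 127.18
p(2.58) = 39.85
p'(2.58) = 15.27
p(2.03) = 28.58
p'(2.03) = 23.44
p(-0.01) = -0.22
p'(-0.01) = 3.90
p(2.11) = 30.45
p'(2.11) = 23.06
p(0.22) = 0.72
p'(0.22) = 4.53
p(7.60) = -2265.42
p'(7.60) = -1514.92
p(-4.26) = -902.19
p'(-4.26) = 734.78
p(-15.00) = -89340.78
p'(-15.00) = 22582.19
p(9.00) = -5201.82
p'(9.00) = -2760.37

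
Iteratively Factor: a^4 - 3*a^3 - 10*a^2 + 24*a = (a + 3)*(a^3 - 6*a^2 + 8*a) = a*(a + 3)*(a^2 - 6*a + 8) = a*(a - 4)*(a + 3)*(a - 2)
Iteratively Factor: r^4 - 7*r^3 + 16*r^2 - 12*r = (r - 3)*(r^3 - 4*r^2 + 4*r) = (r - 3)*(r - 2)*(r^2 - 2*r) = r*(r - 3)*(r - 2)*(r - 2)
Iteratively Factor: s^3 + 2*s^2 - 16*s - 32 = (s - 4)*(s^2 + 6*s + 8) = (s - 4)*(s + 4)*(s + 2)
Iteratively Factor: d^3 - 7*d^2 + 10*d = (d - 2)*(d^2 - 5*d) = d*(d - 2)*(d - 5)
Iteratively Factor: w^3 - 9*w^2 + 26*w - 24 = (w - 2)*(w^2 - 7*w + 12) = (w - 4)*(w - 2)*(w - 3)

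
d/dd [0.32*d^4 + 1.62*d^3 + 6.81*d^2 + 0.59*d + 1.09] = 1.28*d^3 + 4.86*d^2 + 13.62*d + 0.59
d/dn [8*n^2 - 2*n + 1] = 16*n - 2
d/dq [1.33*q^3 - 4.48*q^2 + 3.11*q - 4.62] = 3.99*q^2 - 8.96*q + 3.11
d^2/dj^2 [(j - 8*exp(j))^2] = -16*j*exp(j) + 256*exp(2*j) - 32*exp(j) + 2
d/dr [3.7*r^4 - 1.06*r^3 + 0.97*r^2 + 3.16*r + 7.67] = 14.8*r^3 - 3.18*r^2 + 1.94*r + 3.16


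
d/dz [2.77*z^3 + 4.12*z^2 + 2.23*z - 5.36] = 8.31*z^2 + 8.24*z + 2.23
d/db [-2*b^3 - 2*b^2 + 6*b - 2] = -6*b^2 - 4*b + 6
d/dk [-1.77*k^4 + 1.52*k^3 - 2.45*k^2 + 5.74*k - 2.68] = -7.08*k^3 + 4.56*k^2 - 4.9*k + 5.74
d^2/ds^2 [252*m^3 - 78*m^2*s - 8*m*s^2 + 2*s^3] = -16*m + 12*s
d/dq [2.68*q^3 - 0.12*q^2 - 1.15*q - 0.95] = 8.04*q^2 - 0.24*q - 1.15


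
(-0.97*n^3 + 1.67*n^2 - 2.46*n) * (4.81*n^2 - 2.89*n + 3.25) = -4.6657*n^5 + 10.836*n^4 - 19.8114*n^3 + 12.5369*n^2 - 7.995*n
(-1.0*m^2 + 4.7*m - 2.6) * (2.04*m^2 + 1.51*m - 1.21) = -2.04*m^4 + 8.078*m^3 + 3.003*m^2 - 9.613*m + 3.146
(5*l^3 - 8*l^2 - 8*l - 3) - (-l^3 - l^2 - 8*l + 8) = 6*l^3 - 7*l^2 - 11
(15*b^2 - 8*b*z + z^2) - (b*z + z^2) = 15*b^2 - 9*b*z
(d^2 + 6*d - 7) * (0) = 0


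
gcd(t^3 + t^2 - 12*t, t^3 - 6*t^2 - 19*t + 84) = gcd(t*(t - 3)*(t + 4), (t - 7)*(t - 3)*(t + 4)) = t^2 + t - 12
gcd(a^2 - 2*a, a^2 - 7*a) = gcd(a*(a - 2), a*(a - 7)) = a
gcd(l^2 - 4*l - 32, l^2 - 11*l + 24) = l - 8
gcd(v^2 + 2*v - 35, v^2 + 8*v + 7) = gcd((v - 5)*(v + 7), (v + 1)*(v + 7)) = v + 7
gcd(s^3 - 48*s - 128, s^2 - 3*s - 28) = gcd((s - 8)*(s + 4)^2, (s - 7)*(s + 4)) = s + 4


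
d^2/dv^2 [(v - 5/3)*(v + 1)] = 2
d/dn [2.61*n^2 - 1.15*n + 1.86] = 5.22*n - 1.15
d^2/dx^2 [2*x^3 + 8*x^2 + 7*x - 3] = 12*x + 16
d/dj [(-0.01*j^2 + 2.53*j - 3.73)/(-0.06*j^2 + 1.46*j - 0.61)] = (0.1372*j^2 - 0.4354*j + 3.9025)/(0.0036*j^4 - 0.1752*j^3 + 2.2048*j^2 - 1.7812*j + 0.3721)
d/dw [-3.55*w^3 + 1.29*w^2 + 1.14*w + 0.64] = -10.65*w^2 + 2.58*w + 1.14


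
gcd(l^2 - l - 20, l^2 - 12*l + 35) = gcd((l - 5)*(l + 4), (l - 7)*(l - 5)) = l - 5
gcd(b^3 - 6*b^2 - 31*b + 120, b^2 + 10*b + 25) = b + 5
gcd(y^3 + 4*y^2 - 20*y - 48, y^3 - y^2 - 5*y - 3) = 1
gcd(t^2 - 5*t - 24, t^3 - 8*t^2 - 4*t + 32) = t - 8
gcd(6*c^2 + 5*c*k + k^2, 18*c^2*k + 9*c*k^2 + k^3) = 3*c + k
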